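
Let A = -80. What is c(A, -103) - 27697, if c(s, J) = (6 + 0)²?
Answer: -27661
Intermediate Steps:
c(s, J) = 36 (c(s, J) = 6² = 36)
c(A, -103) - 27697 = 36 - 27697 = -27661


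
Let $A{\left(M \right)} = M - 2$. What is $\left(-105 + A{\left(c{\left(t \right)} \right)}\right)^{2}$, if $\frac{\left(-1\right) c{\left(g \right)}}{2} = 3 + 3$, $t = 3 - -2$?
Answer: $14161$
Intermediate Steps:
$t = 5$ ($t = 3 + 2 = 5$)
$c{\left(g \right)} = -12$ ($c{\left(g \right)} = - 2 \left(3 + 3\right) = \left(-2\right) 6 = -12$)
$A{\left(M \right)} = -2 + M$
$\left(-105 + A{\left(c{\left(t \right)} \right)}\right)^{2} = \left(-105 - 14\right)^{2} = \left(-119\right)^{2} = 14161$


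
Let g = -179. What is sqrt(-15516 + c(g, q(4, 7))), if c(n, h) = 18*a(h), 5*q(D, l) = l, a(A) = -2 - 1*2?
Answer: 6*I*sqrt(433) ≈ 124.85*I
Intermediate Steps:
a(A) = -4 (a(A) = -2 - 2 = -4)
q(D, l) = l/5
c(n, h) = -72 (c(n, h) = 18*(-4) = -72)
sqrt(-15516 + c(g, q(4, 7))) = sqrt(-15516 - 72) = sqrt(-15588) = 6*I*sqrt(433)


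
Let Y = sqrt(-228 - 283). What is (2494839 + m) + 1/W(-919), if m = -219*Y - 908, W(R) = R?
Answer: 2291922588/919 - 219*I*sqrt(511) ≈ 2.4939e+6 - 4950.6*I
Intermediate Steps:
Y = I*sqrt(511) (Y = sqrt(-511) = I*sqrt(511) ≈ 22.605*I)
m = -908 - 219*I*sqrt(511) (m = -219*I*sqrt(511) - 908 = -908 - 219*I*sqrt(511) ≈ -908.0 - 4950.6*I)
(2494839 + m) + 1/W(-919) = (2494839 + (-908 - 219*I*sqrt(511))) + 1/(-919) = (2493931 - 219*I*sqrt(511)) - 1/919 = 2291922588/919 - 219*I*sqrt(511)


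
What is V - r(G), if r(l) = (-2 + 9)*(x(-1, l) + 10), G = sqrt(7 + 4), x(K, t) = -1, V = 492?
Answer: 429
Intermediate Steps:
G = sqrt(11) ≈ 3.3166
r(l) = 63 (r(l) = (-2 + 9)*(-1 + 10) = 7*9 = 63)
V - r(G) = 492 - 1*63 = 492 - 63 = 429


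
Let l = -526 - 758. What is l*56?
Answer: -71904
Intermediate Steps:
l = -1284
l*56 = -1284*56 = -71904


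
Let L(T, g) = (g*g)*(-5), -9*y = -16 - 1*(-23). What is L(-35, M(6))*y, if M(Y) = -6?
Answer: 140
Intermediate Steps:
y = -7/9 (y = -(-16 - 1*(-23))/9 = -(-16 + 23)/9 = -⅑*7 = -7/9 ≈ -0.77778)
L(T, g) = -5*g² (L(T, g) = g²*(-5) = -5*g²)
L(-35, M(6))*y = -5*(-6)²*(-7/9) = -5*36*(-7/9) = -180*(-7/9) = 140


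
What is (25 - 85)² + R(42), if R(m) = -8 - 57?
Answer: 3535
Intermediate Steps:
R(m) = -65
(25 - 85)² + R(42) = (25 - 85)² - 65 = (-60)² - 65 = 3600 - 65 = 3535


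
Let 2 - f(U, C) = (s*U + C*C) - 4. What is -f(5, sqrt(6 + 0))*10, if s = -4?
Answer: -200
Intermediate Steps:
f(U, C) = 6 - C**2 + 4*U (f(U, C) = 2 - ((-4*U + C*C) - 4) = 2 - ((-4*U + C**2) - 4) = 2 - ((C**2 - 4*U) - 4) = 2 - (-4 + C**2 - 4*U) = 2 + (4 - C**2 + 4*U) = 6 - C**2 + 4*U)
-f(5, sqrt(6 + 0))*10 = -(6 - (sqrt(6 + 0))**2 + 4*5)*10 = -(6 - (sqrt(6))**2 + 20)*10 = -(6 - 1*6 + 20)*10 = -(6 - 6 + 20)*10 = -1*20*10 = -20*10 = -200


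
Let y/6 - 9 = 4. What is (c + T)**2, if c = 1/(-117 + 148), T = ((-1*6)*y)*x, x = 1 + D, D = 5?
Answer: 7577180209/961 ≈ 7.8847e+6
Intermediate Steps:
y = 78 (y = 54 + 6*4 = 54 + 24 = 78)
x = 6 (x = 1 + 5 = 6)
T = -2808 (T = (-1*6*78)*6 = -6*78*6 = -468*6 = -2808)
c = 1/31 ≈ 0.032258
(c + T)**2 = (1/31 - 2808)**2 = (-87047/31)**2 = 7577180209/961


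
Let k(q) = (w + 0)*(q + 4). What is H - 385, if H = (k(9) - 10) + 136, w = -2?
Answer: -285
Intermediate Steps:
k(q) = -8 - 2*q (k(q) = (-2 + 0)*(q + 4) = -2*(4 + q) = -8 - 2*q)
H = 100 (H = ((-8 - 2*9) - 10) + 136 = ((-8 - 18) - 10) + 136 = (-26 - 10) + 136 = -36 + 136 = 100)
H - 385 = 100 - 385 = -285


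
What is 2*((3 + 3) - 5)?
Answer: 2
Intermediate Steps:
2*((3 + 3) - 5) = 2*(6 - 5) = 2*1 = 2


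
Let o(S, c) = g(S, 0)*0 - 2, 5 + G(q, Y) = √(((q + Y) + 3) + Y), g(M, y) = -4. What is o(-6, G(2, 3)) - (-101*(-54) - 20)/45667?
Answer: -96768/45667 ≈ -2.1190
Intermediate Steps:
G(q, Y) = -5 + √(3 + q + 2*Y) (G(q, Y) = -5 + √(((q + Y) + 3) + Y) = -5 + √(((Y + q) + 3) + Y) = -5 + √((3 + Y + q) + Y) = -5 + √(3 + q + 2*Y))
o(S, c) = -2 (o(S, c) = -4*0 - 2 = 0 - 2 = -2)
o(-6, G(2, 3)) - (-101*(-54) - 20)/45667 = -2 - (-101*(-54) - 20)/45667 = -2 - (5454 - 20)/45667 = -2 - 5434/45667 = -96768/45667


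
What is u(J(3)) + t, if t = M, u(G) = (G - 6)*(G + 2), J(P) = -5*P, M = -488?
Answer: -215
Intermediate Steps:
u(G) = (-6 + G)*(2 + G)
t = -488
u(J(3)) + t = (-12 + (-5*3)**2 - (-20)*3) - 488 = (-12 + (-15)**2 - 4*(-15)) - 488 = (-12 + 225 + 60) - 488 = 273 - 488 = -215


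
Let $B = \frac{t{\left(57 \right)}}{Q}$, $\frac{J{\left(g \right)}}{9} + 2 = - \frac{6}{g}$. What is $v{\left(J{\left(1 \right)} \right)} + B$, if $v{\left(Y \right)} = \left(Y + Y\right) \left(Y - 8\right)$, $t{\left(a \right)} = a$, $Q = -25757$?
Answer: $\frac{296720583}{25757} \approx 11520.0$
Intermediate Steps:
$J{\left(g \right)} = -18 - \frac{54}{g}$ ($J{\left(g \right)} = -18 + 9 \left(- \frac{6}{g}\right) = -18 - \frac{54}{g}$)
$v{\left(Y \right)} = 2 Y \left(-8 + Y\right)$
$B = - \frac{57}{25757}$ ($B = \frac{57}{-25757} = 57 \left(- \frac{1}{25757}\right) = - \frac{57}{25757} \approx -0.002213$)
$v{\left(J{\left(1 \right)} \right)} + B = 2 \left(-18 - \frac{54}{1}\right) \left(-8 - \left(18 + \frac{54}{1}\right)\right) - \frac{57}{25757} = 2 \left(-18 - 54\right) \left(-8 - 72\right) - \frac{57}{25757} = 2 \left(-72\right) \left(-8 - 72\right) - \frac{57}{25757} = 2 \left(-72\right) \left(-80\right) - \frac{57}{25757} = 11520 - \frac{57}{25757} = \frac{296720583}{25757}$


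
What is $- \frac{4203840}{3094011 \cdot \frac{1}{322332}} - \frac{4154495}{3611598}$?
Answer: $- \frac{181253491650130655}{413863849614} \approx -4.3795 \cdot 10^{5}$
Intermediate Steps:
$- \frac{4203840}{3094011 \cdot \frac{1}{322332}} - \frac{4154495}{3611598} = - \frac{4203840}{\frac{1031337}{107444}} - \frac{4154495}{3611598} = \left(-4203840\right) \frac{107444}{1031337} - \frac{4154495}{3611598} = - \frac{150559128320}{343779} - \frac{4154495}{3611598} = - \frac{181253491650130655}{413863849614}$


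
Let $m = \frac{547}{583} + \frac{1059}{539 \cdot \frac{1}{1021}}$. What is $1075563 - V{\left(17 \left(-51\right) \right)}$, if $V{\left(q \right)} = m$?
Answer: $\frac{30668275751}{28567} \approx 1.0736 \cdot 10^{6}$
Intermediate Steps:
$m = \frac{57332470}{28567}$ ($m = 547 \cdot \frac{1}{583} + \frac{1059}{539 \cdot \frac{1}{1021}} = \frac{547}{583} + \frac{1059}{\frac{539}{1021}} = \frac{547}{583} + 1059 \cdot \frac{1021}{539} = \frac{547}{583} + \frac{1081239}{539} = \frac{57332470}{28567} \approx 2006.9$)
$V{\left(q \right)} = \frac{57332470}{28567}$
$1075563 - V{\left(17 \left(-51\right) \right)} = 1075563 - \frac{57332470}{28567} = \frac{30668275751}{28567}$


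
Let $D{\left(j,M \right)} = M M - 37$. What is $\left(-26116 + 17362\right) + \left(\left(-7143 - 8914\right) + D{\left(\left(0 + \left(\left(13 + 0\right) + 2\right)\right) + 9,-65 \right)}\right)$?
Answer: $-20623$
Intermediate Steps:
$D{\left(j,M \right)} = -37 + M^{2}$ ($D{\left(j,M \right)} = M^{2} - 37 = -37 + M^{2}$)
$\left(-26116 + 17362\right) + \left(\left(-7143 - 8914\right) + D{\left(\left(0 + \left(\left(13 + 0\right) + 2\right)\right) + 9,-65 \right)}\right) = \left(-26116 + 17362\right) - \left(16094 - 4225\right) = -8754 + \left(-16057 + \left(-37 + 4225\right)\right) = -8754 + \left(-16057 + 4188\right) = -8754 - 11869 = -20623$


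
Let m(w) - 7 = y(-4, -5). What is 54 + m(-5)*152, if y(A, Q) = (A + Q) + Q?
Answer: -1010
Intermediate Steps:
y(A, Q) = A + 2*Q
m(w) = -7 (m(w) = 7 + (-4 + 2*(-5)) = 7 + (-4 - 10) = 7 - 14 = -7)
54 + m(-5)*152 = 54 - 7*152 = 54 - 1064 = -1010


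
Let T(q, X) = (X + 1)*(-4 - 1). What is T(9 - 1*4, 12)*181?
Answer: -11765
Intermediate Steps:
T(q, X) = -5 - 5*X (T(q, X) = (1 + X)*(-5) = -5 - 5*X)
T(9 - 1*4, 12)*181 = (-5 - 5*12)*181 = (-5 - 60)*181 = -65*181 = -11765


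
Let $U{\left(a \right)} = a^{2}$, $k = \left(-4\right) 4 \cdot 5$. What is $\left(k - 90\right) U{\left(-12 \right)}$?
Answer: $-24480$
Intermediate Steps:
$k = -80$ ($k = \left(-16\right) 5 = -80$)
$\left(k - 90\right) U{\left(-12 \right)} = \left(-80 - 90\right) \left(-12\right)^{2} = \left(-80 - 90\right) 144 = \left(-170\right) 144 = -24480$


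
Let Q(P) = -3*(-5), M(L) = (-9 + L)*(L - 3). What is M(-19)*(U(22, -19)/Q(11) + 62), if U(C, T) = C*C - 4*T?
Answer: 183568/3 ≈ 61189.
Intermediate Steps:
M(L) = (-9 + L)*(-3 + L)
U(C, T) = C² - 4*T
Q(P) = 15
M(-19)*(U(22, -19)/Q(11) + 62) = (27 + (-19)² - 12*(-19))*((22² - 4*(-19))/15 + 62) = (27 + 361 + 228)*((484 + 76)*(1/15) + 62) = 616*(560*(1/15) + 62) = 616*(112/3 + 62) = 616*(298/3) = 183568/3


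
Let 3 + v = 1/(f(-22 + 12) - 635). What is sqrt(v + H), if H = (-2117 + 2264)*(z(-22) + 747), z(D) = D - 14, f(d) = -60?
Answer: sqrt(50482874155)/695 ≈ 323.29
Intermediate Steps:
z(D) = -14 + D
H = 104517 (H = (-2117 + 2264)*((-14 - 22) + 747) = 147*(-36 + 747) = 147*711 = 104517)
v = -2086/695 (v = -3 + 1/(-60 - 635) = -3 + 1/(-695) = -3 - 1/695 = -2086/695 ≈ -3.0014)
sqrt(v + H) = sqrt(-2086/695 + 104517) = sqrt(72637229/695) = sqrt(50482874155)/695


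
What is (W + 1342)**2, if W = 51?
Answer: 1940449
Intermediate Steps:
(W + 1342)**2 = (51 + 1342)**2 = 1393**2 = 1940449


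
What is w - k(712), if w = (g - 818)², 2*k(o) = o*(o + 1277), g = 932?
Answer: -695088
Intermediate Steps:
k(o) = o*(1277 + o)/2 (k(o) = (o*(o + 1277))/2 = (o*(1277 + o))/2 = o*(1277 + o)/2)
w = 12996 (w = (932 - 818)² = 114² = 12996)
w - k(712) = 12996 - 712*(1277 + 712)/2 = 12996 - 712*1989/2 = 12996 - 1*708084 = 12996 - 708084 = -695088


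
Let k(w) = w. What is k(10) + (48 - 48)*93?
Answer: 10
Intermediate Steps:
k(10) + (48 - 48)*93 = 10 + (48 - 48)*93 = 10 + 0*93 = 10 + 0 = 10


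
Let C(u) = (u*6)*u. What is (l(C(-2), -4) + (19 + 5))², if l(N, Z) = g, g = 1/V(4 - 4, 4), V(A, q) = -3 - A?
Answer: 5041/9 ≈ 560.11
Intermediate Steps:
C(u) = 6*u² (C(u) = (6*u)*u = 6*u²)
g = -⅓ (g = 1/(-3 - (4 - 4)) = 1/(-3 - 1*0) = 1/(-3 + 0) = 1/(-3) = -⅓ ≈ -0.33333)
l(N, Z) = -⅓
(l(C(-2), -4) + (19 + 5))² = (-⅓ + (19 + 5))² = (-⅓ + 24)² = (71/3)² = 5041/9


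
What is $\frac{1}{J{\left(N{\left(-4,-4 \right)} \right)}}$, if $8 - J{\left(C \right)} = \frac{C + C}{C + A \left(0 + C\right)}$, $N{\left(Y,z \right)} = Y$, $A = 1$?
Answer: $\frac{1}{7} \approx 0.14286$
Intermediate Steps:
$J{\left(C \right)} = 7$ ($J{\left(C \right)} = 8 - \frac{C + C}{C + 1 \left(0 + C\right)} = 8 - \frac{2 C}{C + 1 C} = 8 - \frac{2 C}{C + C} = 8 - \frac{2 C}{2 C} = 8 - 2 C \frac{1}{2 C} = 8 - 1 = 7$)
$\frac{1}{J{\left(N{\left(-4,-4 \right)} \right)}} = \frac{1}{7}$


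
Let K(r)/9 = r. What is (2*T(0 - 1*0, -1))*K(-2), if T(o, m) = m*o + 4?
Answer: -144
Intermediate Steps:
K(r) = 9*r
T(o, m) = 4 + m*o
(2*T(0 - 1*0, -1))*K(-2) = (2*(4 - (0 - 1*0)))*(9*(-2)) = (2*(4 - (0 + 0)))*(-18) = (2*(4 - 1*0))*(-18) = (2*(4 + 0))*(-18) = (2*4)*(-18) = 8*(-18) = -144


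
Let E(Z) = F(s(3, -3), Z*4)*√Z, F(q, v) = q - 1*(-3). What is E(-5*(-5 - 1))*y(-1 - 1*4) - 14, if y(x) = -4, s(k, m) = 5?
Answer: -14 - 32*√30 ≈ -189.27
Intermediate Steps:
F(q, v) = 3 + q (F(q, v) = q + 3 = 3 + q)
E(Z) = 8*√Z (E(Z) = (3 + 5)*√Z = 8*√Z)
E(-5*(-5 - 1))*y(-1 - 1*4) - 14 = (8*√(-5*(-5 - 1)))*(-4) - 14 = (8*√(-5*(-6)))*(-4) - 14 = (8*√30)*(-4) - 14 = -32*√30 - 14 = -14 - 32*√30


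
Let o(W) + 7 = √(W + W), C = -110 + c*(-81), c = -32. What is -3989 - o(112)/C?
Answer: -9900691/2482 - 2*√14/1241 ≈ -3989.0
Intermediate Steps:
C = 2482 (C = -110 - 32*(-81) = -110 + 2592 = 2482)
o(W) = -7 + √2*√W (o(W) = -7 + √(W + W) = -7 + √(2*W) = -7 + √2*√W)
-3989 - o(112)/C = -3989 - (-7 + √2*√112)/2482 = -3989 - (-7 + √2*(4*√7))/2482 = -3989 - (-7 + 4*√14)/2482 = -3989 - (-7/2482 + 2*√14/1241) = -3989 + (7/2482 - 2*√14/1241) = -9900691/2482 - 2*√14/1241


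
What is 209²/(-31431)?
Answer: -43681/31431 ≈ -1.3897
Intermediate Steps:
209²/(-31431) = 43681*(-1/31431) = -43681/31431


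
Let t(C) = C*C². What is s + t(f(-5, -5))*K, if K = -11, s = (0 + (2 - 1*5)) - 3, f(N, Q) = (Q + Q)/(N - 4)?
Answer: -15374/729 ≈ -21.089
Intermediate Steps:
f(N, Q) = 2*Q/(-4 + N) (f(N, Q) = (2*Q)/(-4 + N) = 2*Q/(-4 + N))
t(C) = C³
s = -6 (s = (0 + (2 - 5)) - 3 = (0 - 3) - 3 = -3 - 3 = -6)
s + t(f(-5, -5))*K = -6 + (2*(-5)/(-4 - 5))³*(-11) = -6 + (2*(-5)/(-9))³*(-11) = -6 + (2*(-5)*(-⅑))³*(-11) = -6 + (10/9)³*(-11) = -6 + (1000/729)*(-11) = -6 - 11000/729 = -15374/729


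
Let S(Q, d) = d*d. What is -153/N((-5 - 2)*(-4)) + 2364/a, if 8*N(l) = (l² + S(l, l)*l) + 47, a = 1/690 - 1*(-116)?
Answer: 37064748096/1823574103 ≈ 20.325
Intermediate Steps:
S(Q, d) = d²
a = 80041/690 (a = 1/690 + 116 = 80041/690 ≈ 116.00)
N(l) = 47/8 + l²/8 + l³/8 (N(l) = ((l² + l²*l) + 47)/8 = ((l² + l³) + 47)/8 = (47 + l² + l³)/8 = 47/8 + l²/8 + l³/8)
-153/N((-5 - 2)*(-4)) + 2364/a = -153/(47/8 + ((-5 - 2)*(-4))²/8 + ((-5 - 2)*(-4))³/8) + 2364/(80041/690) = -153/(47/8 + (-7*(-4))²/8 + (-7*(-4))³/8) + 2364*(690/80041) = -153/(47/8 + (⅛)*28² + (⅛)*28³) + 1631160/80041 = -153/(47/8 + (⅛)*784 + (⅛)*21952) + 1631160/80041 = -153/(47/8 + 98 + 2744) + 1631160/80041 = -153/22783/8 + 1631160/80041 = -153*8/22783 + 1631160/80041 = -1224/22783 + 1631160/80041 = 37064748096/1823574103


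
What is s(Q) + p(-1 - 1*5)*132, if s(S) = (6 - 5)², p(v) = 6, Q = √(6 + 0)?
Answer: 793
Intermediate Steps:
Q = √6 ≈ 2.4495
s(S) = 1 (s(S) = 1² = 1)
s(Q) + p(-1 - 1*5)*132 = 1 + 6*132 = 1 + 792 = 793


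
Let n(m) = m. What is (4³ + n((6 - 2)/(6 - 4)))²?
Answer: 4356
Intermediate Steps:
(4³ + n((6 - 2)/(6 - 4)))² = (4³ + (6 - 2)/(6 - 4))² = (64 + 4/2)² = (64 + 4*(½))² = (64 + 2)² = 66² = 4356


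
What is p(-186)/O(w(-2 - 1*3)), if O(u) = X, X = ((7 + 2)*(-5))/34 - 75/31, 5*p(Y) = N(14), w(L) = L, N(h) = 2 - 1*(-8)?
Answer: -2108/3945 ≈ -0.53435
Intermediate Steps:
N(h) = 10 (N(h) = 2 + 8 = 10)
p(Y) = 2 (p(Y) = (1/5)*10 = 2)
X = -3945/1054 (X = (9*(-5))*(1/34) - 75*1/31 = -45*1/34 - 75/31 = -45/34 - 75/31 = -3945/1054 ≈ -3.7429)
O(u) = -3945/1054
p(-186)/O(w(-2 - 1*3)) = 2/(-3945/1054) = 2*(-1054/3945) = -2108/3945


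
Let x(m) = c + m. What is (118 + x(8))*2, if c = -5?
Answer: 242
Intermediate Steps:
x(m) = -5 + m
(118 + x(8))*2 = (118 + (-5 + 8))*2 = (118 + 3)*2 = 121*2 = 242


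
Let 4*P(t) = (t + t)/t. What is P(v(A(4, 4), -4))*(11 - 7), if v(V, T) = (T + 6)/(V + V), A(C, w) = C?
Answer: 2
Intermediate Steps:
v(V, T) = (6 + T)/(2*V) (v(V, T) = (6 + T)/((2*V)) = (6 + T)*(1/(2*V)) = (6 + T)/(2*V))
P(t) = ½ (P(t) = ((t + t)/t)/4 = ((2*t)/t)/4 = (¼)*2 = ½)
P(v(A(4, 4), -4))*(11 - 7) = (11 - 7)/2 = (½)*4 = 2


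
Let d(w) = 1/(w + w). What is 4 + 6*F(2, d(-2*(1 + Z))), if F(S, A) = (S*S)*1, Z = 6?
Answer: 28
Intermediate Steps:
d(w) = 1/(2*w)
F(S, A) = S² (F(S, A) = S²*1 = S²)
4 + 6*F(2, d(-2*(1 + Z))) = 4 + 6*2² = 4 + 6*4 = 4 + 24 = 28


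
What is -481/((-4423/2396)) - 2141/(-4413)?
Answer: 5095346231/19518699 ≈ 261.05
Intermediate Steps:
-481/((-4423/2396)) - 2141/(-4413) = -481/((-4423*1/2396)) - 2141*(-1/4413) = -481/(-4423/2396) + 2141/4413 = -481*(-2396/4423) + 2141/4413 = 1152476/4423 + 2141/4413 = 5095346231/19518699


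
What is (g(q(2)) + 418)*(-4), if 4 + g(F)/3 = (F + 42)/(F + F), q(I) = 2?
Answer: -1756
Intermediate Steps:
g(F) = -12 + 3*(42 + F)/(2*F) (g(F) = -12 + 3*((F + 42)/(F + F)) = -12 + 3*((42 + F)/((2*F))) = -12 + 3*((42 + F)*(1/(2*F))) = -12 + 3*((42 + F)/(2*F)) = -12 + 3*(42 + F)/(2*F))
(g(q(2)) + 418)*(-4) = ((-21/2 + 63/2) + 418)*(-4) = (21 + 418)*(-4) = 439*(-4) = -1756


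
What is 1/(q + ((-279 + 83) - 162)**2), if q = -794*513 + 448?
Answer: -1/278710 ≈ -3.5880e-6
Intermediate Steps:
q = -406874 (q = -407322 + 448 = -406874)
1/(q + ((-279 + 83) - 162)**2) = 1/(-406874 + ((-279 + 83) - 162)**2) = 1/(-406874 + (-196 - 162)**2) = 1/(-406874 + (-358)**2) = 1/(-406874 + 128164) = 1/(-278710) = -1/278710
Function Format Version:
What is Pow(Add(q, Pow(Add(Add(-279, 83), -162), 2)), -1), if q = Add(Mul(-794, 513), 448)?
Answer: Rational(-1, 278710) ≈ -3.5880e-6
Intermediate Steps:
q = -406874 (q = Add(-407322, 448) = -406874)
Pow(Add(q, Pow(Add(Add(-279, 83), -162), 2)), -1) = Pow(Add(-406874, Pow(Add(Add(-279, 83), -162), 2)), -1) = Pow(Add(-406874, Pow(Add(-196, -162), 2)), -1) = Pow(Add(-406874, Pow(-358, 2)), -1) = Pow(Add(-406874, 128164), -1) = Pow(-278710, -1) = Rational(-1, 278710)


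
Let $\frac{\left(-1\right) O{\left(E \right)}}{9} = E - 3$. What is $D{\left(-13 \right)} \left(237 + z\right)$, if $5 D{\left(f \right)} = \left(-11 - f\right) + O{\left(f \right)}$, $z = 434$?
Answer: $\frac{97966}{5} \approx 19593.0$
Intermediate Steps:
$O{\left(E \right)} = 27 - 9 E$ ($O{\left(E \right)} = - 9 \left(E - 3\right) = - 9 \left(-3 + E\right) = 27 - 9 E$)
$D{\left(f \right)} = \frac{16}{5} - 2 f$ ($D{\left(f \right)} = \frac{\left(-11 - f\right) - \left(-27 + 9 f\right)}{5} = \frac{16 - 10 f}{5} = \frac{16}{5} - 2 f$)
$D{\left(-13 \right)} \left(237 + z\right) = \left(\frac{16}{5} - -26\right) \left(237 + 434\right) = \left(\frac{16}{5} + 26\right) 671 = \frac{146}{5} \cdot 671 = \frac{97966}{5}$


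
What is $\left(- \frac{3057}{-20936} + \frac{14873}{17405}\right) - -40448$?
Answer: $\frac{14739254992053}{364391080} \approx 40449.0$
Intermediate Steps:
$\left(- \frac{3057}{-20936} + \frac{14873}{17405}\right) - -40448 = \left(\left(-3057\right) \left(- \frac{1}{20936}\right) + 14873 \cdot \frac{1}{17405}\right) + 40448 = \left(\frac{3057}{20936} + \frac{14873}{17405}\right) + 40448 = \frac{364588213}{364391080} + 40448 = \frac{14739254992053}{364391080}$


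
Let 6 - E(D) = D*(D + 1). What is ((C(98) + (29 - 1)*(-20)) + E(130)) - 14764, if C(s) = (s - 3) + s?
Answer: -32155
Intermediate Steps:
E(D) = 6 - D*(1 + D) (E(D) = 6 - D*(D + 1) = 6 - D*(1 + D))
C(s) = -3 + 2*s (C(s) = (-3 + s) + s = -3 + 2*s)
((C(98) + (29 - 1)*(-20)) + E(130)) - 14764 = (((-3 + 2*98) + (29 - 1)*(-20)) + (6 - 1*130 - 1*130**2)) - 14764 = (((-3 + 196) + 28*(-20)) + (6 - 130 - 1*16900)) - 14764 = ((193 - 560) + (6 - 130 - 16900)) - 14764 = (-367 - 17024) - 14764 = -17391 - 14764 = -32155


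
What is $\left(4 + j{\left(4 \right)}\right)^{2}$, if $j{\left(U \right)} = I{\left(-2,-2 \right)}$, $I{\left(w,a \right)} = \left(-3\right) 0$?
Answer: $16$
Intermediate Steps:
$I{\left(w,a \right)} = 0$
$j{\left(U \right)} = 0$
$\left(4 + j{\left(4 \right)}\right)^{2} = \left(4 + 0\right)^{2} = 4^{2} = 16$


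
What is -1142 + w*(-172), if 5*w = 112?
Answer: -24974/5 ≈ -4994.8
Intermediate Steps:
w = 112/5 (w = (⅕)*112 = 112/5 ≈ 22.400)
-1142 + w*(-172) = -1142 + (112/5)*(-172) = -1142 - 19264/5 = -24974/5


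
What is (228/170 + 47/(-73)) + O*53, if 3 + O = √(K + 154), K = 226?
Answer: -982268/6205 + 106*√95 ≈ 874.86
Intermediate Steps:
O = -3 + 2*√95 (O = -3 + √(226 + 154) = -3 + √380 = -3 + 2*√95 ≈ 16.494)
(228/170 + 47/(-73)) + O*53 = (228/170 + 47/(-73)) + (-3 + 2*√95)*53 = (228*(1/170) + 47*(-1/73)) + (-159 + 106*√95) = (114/85 - 47/73) + (-159 + 106*√95) = 4327/6205 + (-159 + 106*√95) = -982268/6205 + 106*√95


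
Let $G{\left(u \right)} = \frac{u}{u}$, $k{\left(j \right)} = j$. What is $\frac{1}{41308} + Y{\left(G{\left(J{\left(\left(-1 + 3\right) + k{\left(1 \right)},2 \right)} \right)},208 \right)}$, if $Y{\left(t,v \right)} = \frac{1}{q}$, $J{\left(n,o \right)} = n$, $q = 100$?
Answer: $\frac{2588}{258175} \approx 0.010024$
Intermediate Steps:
$G{\left(u \right)} = 1$
$Y{\left(t,v \right)} = \frac{1}{100}$
$\frac{1}{41308} + Y{\left(G{\left(J{\left(\left(-1 + 3\right) + k{\left(1 \right)},2 \right)} \right)},208 \right)} = \frac{1}{41308} + \frac{1}{100} = \frac{2588}{258175}$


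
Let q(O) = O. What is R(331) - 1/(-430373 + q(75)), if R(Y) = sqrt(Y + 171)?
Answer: 1/430298 + sqrt(502) ≈ 22.405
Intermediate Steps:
R(Y) = sqrt(171 + Y)
R(331) - 1/(-430373 + q(75)) = sqrt(171 + 331) - 1/(-430373 + 75) = sqrt(502) - 1/(-430298) = sqrt(502) - 1*(-1/430298) = sqrt(502) + 1/430298 = 1/430298 + sqrt(502)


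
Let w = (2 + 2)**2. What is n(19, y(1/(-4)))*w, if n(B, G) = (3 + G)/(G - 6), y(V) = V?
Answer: -176/25 ≈ -7.0400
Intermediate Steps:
n(B, G) = (3 + G)/(-6 + G)
w = 16 (w = 4**2 = 16)
n(19, y(1/(-4)))*w = ((3 + 1/(-4))/(-6 + 1/(-4)))*16 = ((3 - 1/4)/(-6 - 1/4))*16 = ((11/4)/(-25/4))*16 = -4/25*11/4*16 = -11/25*16 = -176/25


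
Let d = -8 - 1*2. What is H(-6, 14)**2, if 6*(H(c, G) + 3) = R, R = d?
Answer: 196/9 ≈ 21.778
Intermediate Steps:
d = -10 (d = -8 - 2 = -10)
R = -10
H(c, G) = -14/3 (H(c, G) = -3 + (1/6)*(-10) = -3 - 5/3 = -14/3)
H(-6, 14)**2 = (-14/3)**2 = 196/9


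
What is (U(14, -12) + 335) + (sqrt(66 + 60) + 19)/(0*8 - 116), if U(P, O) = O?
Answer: 37449/116 - 3*sqrt(14)/116 ≈ 322.74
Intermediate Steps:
(U(14, -12) + 335) + (sqrt(66 + 60) + 19)/(0*8 - 116) = (-12 + 335) + (sqrt(66 + 60) + 19)/(0*8 - 116) = 323 + (sqrt(126) + 19)/(0 - 116) = 323 + (3*sqrt(14) + 19)/(-116) = 323 + (19 + 3*sqrt(14))*(-1/116) = 323 + (-19/116 - 3*sqrt(14)/116) = 37449/116 - 3*sqrt(14)/116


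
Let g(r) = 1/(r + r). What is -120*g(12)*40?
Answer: -200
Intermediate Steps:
g(r) = 1/(2*r)
-120*g(12)*40 = -60/12*40 = -120*1/24*40 = -5*40 = -200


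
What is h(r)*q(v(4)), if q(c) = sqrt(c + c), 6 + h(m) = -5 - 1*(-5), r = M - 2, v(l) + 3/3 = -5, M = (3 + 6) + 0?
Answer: -12*I*sqrt(3) ≈ -20.785*I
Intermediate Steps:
M = 9 (M = 9 + 0 = 9)
v(l) = -6 (v(l) = -1 - 5 = -6)
r = 7 (r = 9 - 2 = 7)
h(m) = -6 (h(m) = -6 + (-5 - 1*(-5)) = -6 + (-5 + 5) = -6 + 0 = -6)
q(c) = sqrt(2)*sqrt(c) (q(c) = sqrt(2*c) = sqrt(2)*sqrt(c))
h(r)*q(v(4)) = -6*sqrt(2)*sqrt(-6) = -6*sqrt(2)*I*sqrt(6) = -12*I*sqrt(3)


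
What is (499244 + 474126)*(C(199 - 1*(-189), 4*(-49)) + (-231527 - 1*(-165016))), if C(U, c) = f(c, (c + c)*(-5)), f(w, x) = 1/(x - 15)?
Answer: -25183786700556/389 ≈ -6.4740e+10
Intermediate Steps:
f(w, x) = 1/(-15 + x)
C(U, c) = 1/(-15 - 10*c) (C(U, c) = 1/(-15 + (c + c)*(-5)) = 1/(-15 + (2*c)*(-5)) = 1/(-15 - 10*c))
(499244 + 474126)*(C(199 - 1*(-189), 4*(-49)) + (-231527 - 1*(-165016))) = (499244 + 474126)*(-1/(15 + 10*(4*(-49))) + (-231527 - 1*(-165016))) = 973370*(-1/(15 + 10*(-196)) + (-231527 + 165016)) = 973370*(-1/(15 - 1960) - 66511) = 973370*(-1/(-1945) - 66511) = 973370*(-1*(-1/1945) - 66511) = 973370*(1/1945 - 66511) = 973370*(-129363894/1945) = -25183786700556/389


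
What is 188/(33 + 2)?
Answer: 188/35 ≈ 5.3714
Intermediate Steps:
188/(33 + 2) = 188/35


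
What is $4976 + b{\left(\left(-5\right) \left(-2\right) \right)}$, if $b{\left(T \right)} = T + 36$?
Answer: $5022$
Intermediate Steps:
$b{\left(T \right)} = 36 + T$
$4976 + b{\left(\left(-5\right) \left(-2\right) \right)} = 4976 + \left(36 - -10\right) = 4976 + \left(36 + 10\right) = 4976 + 46 = 5022$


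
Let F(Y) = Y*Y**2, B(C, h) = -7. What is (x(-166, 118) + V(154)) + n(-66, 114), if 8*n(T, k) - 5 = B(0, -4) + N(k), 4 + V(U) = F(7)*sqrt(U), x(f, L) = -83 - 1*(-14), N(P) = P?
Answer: -59 + 343*sqrt(154) ≈ 4197.5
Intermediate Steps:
x(f, L) = -69 (x(f, L) = -83 + 14 = -69)
F(Y) = Y**3
V(U) = -4 + 343*sqrt(U) (V(U) = -4 + 7**3*sqrt(U) = -4 + 343*sqrt(U))
n(T, k) = -1/4 + k/8 (n(T, k) = 5/8 + (-7 + k)/8 = 5/8 + (-7/8 + k/8) = -1/4 + k/8)
(x(-166, 118) + V(154)) + n(-66, 114) = (-69 + (-4 + 343*sqrt(154))) + (-1/4 + (1/8)*114) = (-73 + 343*sqrt(154)) + (-1/4 + 57/4) = (-73 + 343*sqrt(154)) + 14 = -59 + 343*sqrt(154)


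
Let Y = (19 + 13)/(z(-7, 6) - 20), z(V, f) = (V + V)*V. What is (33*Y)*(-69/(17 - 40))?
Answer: 528/13 ≈ 40.615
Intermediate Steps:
z(V, f) = 2*V² (z(V, f) = (2*V)*V = 2*V²)
Y = 16/39 (Y = (19 + 13)/(2*(-7)² - 20) = 32/(2*49 - 20) = 32/(98 - 20) = 32/78 = 32*(1/78) = 16/39 ≈ 0.41026)
(33*Y)*(-69/(17 - 40)) = (33*(16/39))*(-69/(17 - 40)) = 176*(-69/(-23))/13 = 176*(-69*(-1/23))/13 = (176/13)*3 = 528/13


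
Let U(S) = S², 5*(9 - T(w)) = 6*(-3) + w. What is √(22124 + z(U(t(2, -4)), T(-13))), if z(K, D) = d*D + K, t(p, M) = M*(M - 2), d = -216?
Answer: 2*√121355/5 ≈ 139.34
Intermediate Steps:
t(p, M) = M*(-2 + M)
T(w) = 63/5 - w/5 (T(w) = 9 - (6*(-3) + w)/5 = 9 - (-18 + w)/5 = 9 + (18/5 - w/5) = 63/5 - w/5)
z(K, D) = K - 216*D (z(K, D) = -216*D + K = K - 216*D)
√(22124 + z(U(t(2, -4)), T(-13))) = √(22124 + ((-4*(-2 - 4))² - 216*(63/5 - ⅕*(-13)))) = √(22124 + ((-4*(-6))² - 216*(63/5 + 13/5))) = √(22124 + (24² - 216*76/5)) = √(22124 + (576 - 16416/5)) = √(22124 - 13536/5) = √(97084/5) = 2*√121355/5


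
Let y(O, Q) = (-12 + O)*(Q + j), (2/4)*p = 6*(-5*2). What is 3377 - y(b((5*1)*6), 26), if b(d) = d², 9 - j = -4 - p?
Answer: 75305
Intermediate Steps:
p = -120 (p = 2*(6*(-5*2)) = 2*(6*(-10)) = 2*(-60) = -120)
j = -107 (j = 9 - (-4 - 1*(-120)) = 9 - (-4 + 120) = 9 - 1*116 = 9 - 116 = -107)
y(O, Q) = (-107 + Q)*(-12 + O) (y(O, Q) = (-12 + O)*(Q - 107) = (-12 + O)*(-107 + Q) = (-107 + Q)*(-12 + O))
3377 - y(b((5*1)*6), 26) = 3377 - (1284 - 107*((5*1)*6)² - 12*26 + ((5*1)*6)²*26) = 3377 - (1284 - 107*(5*6)² - 312 + (5*6)²*26) = 3377 - (1284 - 107*30² - 312 + 30²*26) = 3377 - (1284 - 107*900 - 312 + 900*26) = 3377 - (1284 - 96300 - 312 + 23400) = 3377 - 1*(-71928) = 3377 + 71928 = 75305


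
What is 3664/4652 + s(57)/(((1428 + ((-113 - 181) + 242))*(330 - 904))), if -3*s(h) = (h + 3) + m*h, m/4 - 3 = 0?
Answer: 90470901/114820664 ≈ 0.78793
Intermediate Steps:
m = 12 (m = 12 + 4*0 = 12 + 0 = 12)
s(h) = -1 - 13*h/3 (s(h) = -((h + 3) + 12*h)/3 = -((3 + h) + 12*h)/3 = -(3 + 13*h)/3 = -1 - 13*h/3)
3664/4652 + s(57)/(((1428 + ((-113 - 181) + 242))*(330 - 904))) = 3664/4652 + (-1 - 13/3*57)/(((1428 + ((-113 - 181) + 242))*(330 - 904))) = 3664*(1/4652) + (-1 - 247)/(((1428 + (-294 + 242))*(-574))) = 916/1163 - 248*(-1/(574*(1428 - 52))) = 916/1163 - 248/(1376*(-574)) = 916/1163 - 248/(-789824) = 916/1163 - 248*(-1/789824) = 916/1163 + 31/98728 = 90470901/114820664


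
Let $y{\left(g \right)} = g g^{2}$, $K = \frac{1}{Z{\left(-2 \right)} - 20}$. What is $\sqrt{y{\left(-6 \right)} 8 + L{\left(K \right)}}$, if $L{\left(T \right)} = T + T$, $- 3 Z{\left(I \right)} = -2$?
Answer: $\frac{i \sqrt{1453335}}{29} \approx 41.57 i$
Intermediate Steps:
$Z{\left(I \right)} = \frac{2}{3}$ ($Z{\left(I \right)} = \left(- \frac{1}{3}\right) \left(-2\right) = \frac{2}{3}$)
$K = - \frac{3}{58}$ ($K = \frac{1}{\frac{2}{3} - 20} = \frac{1}{- \frac{58}{3}} = - \frac{3}{58} \approx -0.051724$)
$y{\left(g \right)} = g^{3}$
$L{\left(T \right)} = 2 T$
$\sqrt{y{\left(-6 \right)} 8 + L{\left(K \right)}} = \sqrt{\left(-6\right)^{3} \cdot 8 + 2 \left(- \frac{3}{58}\right)} = \sqrt{\left(-216\right) 8 - \frac{3}{29}} = \sqrt{-1728 - \frac{3}{29}} = \sqrt{- \frac{50115}{29}} = \frac{i \sqrt{1453335}}{29}$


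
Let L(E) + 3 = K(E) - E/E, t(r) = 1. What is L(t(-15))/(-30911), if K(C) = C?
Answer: 3/30911 ≈ 9.7053e-5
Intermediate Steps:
L(E) = -4 + E (L(E) = -3 + (E - E/E) = -3 + (E - 1*1) = -3 + (E - 1) = -3 + (-1 + E) = -4 + E)
L(t(-15))/(-30911) = (-4 + 1)/(-30911) = -3*(-1/30911) = 3/30911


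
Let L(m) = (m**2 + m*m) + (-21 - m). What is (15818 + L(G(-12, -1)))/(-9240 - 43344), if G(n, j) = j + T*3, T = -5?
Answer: -16325/52584 ≈ -0.31046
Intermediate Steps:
G(n, j) = -15 + j (G(n, j) = j - 5*3 = j - 15 = -15 + j)
L(m) = -21 - m + 2*m**2 (L(m) = (m**2 + m**2) + (-21 - m) = 2*m**2 + (-21 - m) = -21 - m + 2*m**2)
(15818 + L(G(-12, -1)))/(-9240 - 43344) = (15818 + (-21 - (-15 - 1) + 2*(-15 - 1)**2))/(-9240 - 43344) = (15818 + (-21 - 1*(-16) + 2*(-16)**2))/(-52584) = (15818 + (-21 + 16 + 2*256))*(-1/52584) = (15818 + (-21 + 16 + 512))*(-1/52584) = (15818 + 507)*(-1/52584) = 16325*(-1/52584) = -16325/52584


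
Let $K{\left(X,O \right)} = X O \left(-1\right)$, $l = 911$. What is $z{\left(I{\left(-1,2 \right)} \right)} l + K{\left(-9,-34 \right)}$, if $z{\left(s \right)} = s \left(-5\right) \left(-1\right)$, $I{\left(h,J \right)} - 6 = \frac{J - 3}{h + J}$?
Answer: $22469$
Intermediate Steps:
$I{\left(h,J \right)} = 6 + \frac{-3 + J}{J + h}$ ($I{\left(h,J \right)} = 6 + \frac{J - 3}{h + J} = 6 + \frac{-3 + J}{J + h}$)
$K{\left(X,O \right)} = - O X$ ($K{\left(X,O \right)} = O X \left(-1\right) = - O X$)
$z{\left(s \right)} = 5 s$ ($z{\left(s \right)} = - 5 s \left(-1\right) = 5 s$)
$z{\left(I{\left(-1,2 \right)} \right)} l + K{\left(-9,-34 \right)} = 5 \frac{-3 + 6 \left(-1\right) + 7 \cdot 2}{2 - 1} \cdot 911 - \left(-34\right) \left(-9\right) = 5 \frac{-3 - 6 + 14}{1} \cdot 911 - 306 = 5 \cdot 1 \cdot 5 \cdot 911 - 306 = 5 \cdot 5 \cdot 911 - 306 = 25 \cdot 911 - 306 = 22775 - 306 = 22469$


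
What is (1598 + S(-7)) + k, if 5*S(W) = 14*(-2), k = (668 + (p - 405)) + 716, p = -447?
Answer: 10622/5 ≈ 2124.4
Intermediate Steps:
k = 532 (k = (668 + (-447 - 405)) + 716 = (668 - 852) + 716 = -184 + 716 = 532)
S(W) = -28/5 (S(W) = (14*(-2))/5 = (⅕)*(-28) = -28/5)
(1598 + S(-7)) + k = (1598 - 28/5) + 532 = 7962/5 + 532 = 10622/5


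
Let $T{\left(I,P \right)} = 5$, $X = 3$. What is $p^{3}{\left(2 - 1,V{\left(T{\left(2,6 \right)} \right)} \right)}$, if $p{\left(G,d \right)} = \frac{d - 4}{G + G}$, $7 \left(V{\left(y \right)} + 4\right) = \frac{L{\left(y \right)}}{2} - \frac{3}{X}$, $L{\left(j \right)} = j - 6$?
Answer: $- \frac{1520875}{21952} \approx -69.282$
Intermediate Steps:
$L{\left(j \right)} = -6 + j$ ($L{\left(j \right)} = j - 6 = -6 + j$)
$V{\left(y \right)} = - \frac{32}{7} + \frac{y}{14}$ ($V{\left(y \right)} = -4 + \frac{\frac{-6 + y}{2} - \frac{3}{3}}{7} = -4 + \frac{\left(-6 + y\right) \frac{1}{2} - 1}{7} = -4 + \frac{\left(-3 + \frac{y}{2}\right) - 1}{7} = -4 + \frac{-4 + \frac{y}{2}}{7} = -4 + \left(- \frac{4}{7} + \frac{y}{14}\right) = - \frac{32}{7} + \frac{y}{14}$)
$p{\left(G,d \right)} = \frac{-4 + d}{2 G}$
$p^{3}{\left(2 - 1,V{\left(T{\left(2,6 \right)} \right)} \right)} = \left(\frac{-4 + \left(- \frac{32}{7} + \frac{1}{14} \cdot 5\right)}{2 \left(2 - 1\right)}\right)^{3} = \left(\frac{-4 + \left(- \frac{32}{7} + \frac{5}{14}\right)}{2 \cdot 1}\right)^{3} = \left(\frac{1}{2} \cdot 1 \left(-4 - \frac{59}{14}\right)\right)^{3} = \left(\frac{1}{2} \cdot 1 \left(- \frac{115}{14}\right)\right)^{3} = \left(- \frac{115}{28}\right)^{3} = - \frac{1520875}{21952}$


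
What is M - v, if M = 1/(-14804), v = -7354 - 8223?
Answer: 230601907/14804 ≈ 15577.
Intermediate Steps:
v = -15577
M = -1/14804 ≈ -6.7549e-5
M - v = -1/14804 - 1*(-15577) = -1/14804 + 15577 = 230601907/14804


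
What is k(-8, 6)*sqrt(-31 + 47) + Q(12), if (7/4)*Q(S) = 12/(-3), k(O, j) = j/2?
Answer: 68/7 ≈ 9.7143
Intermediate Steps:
k(O, j) = j/2 (k(O, j) = j*(1/2) = j/2)
Q(S) = -16/7 (Q(S) = 4*(12/(-3))/7 = 4*(12*(-1/3))/7 = (4/7)*(-4) = -16/7)
k(-8, 6)*sqrt(-31 + 47) + Q(12) = ((1/2)*6)*sqrt(-31 + 47) - 16/7 = 3*sqrt(16) - 16/7 = 3*4 - 16/7 = 12 - 16/7 = 68/7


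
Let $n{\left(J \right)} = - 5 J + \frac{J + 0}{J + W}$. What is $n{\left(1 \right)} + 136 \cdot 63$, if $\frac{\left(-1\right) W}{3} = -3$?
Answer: $\frac{85631}{10} \approx 8563.1$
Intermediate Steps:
$W = 9$ ($W = \left(-3\right) \left(-3\right) = 9$)
$n{\left(J \right)} = - 5 J + \frac{J}{9 + J}$ ($n{\left(J \right)} = - 5 J + \frac{J + 0}{J + 9} = - 5 J + \frac{J}{9 + J}$)
$n{\left(1 \right)} + 136 \cdot 63 = \left(-1\right) 1 \frac{1}{9 + 1} \left(44 + 5 \cdot 1\right) + 136 \cdot 63 = \left(-1\right) 1 \cdot \frac{1}{10} \left(44 + 5\right) + 8568 = \left(-1\right) 1 \cdot \frac{1}{10} \cdot 49 + 8568 = - \frac{49}{10} + 8568 = \frac{85631}{10}$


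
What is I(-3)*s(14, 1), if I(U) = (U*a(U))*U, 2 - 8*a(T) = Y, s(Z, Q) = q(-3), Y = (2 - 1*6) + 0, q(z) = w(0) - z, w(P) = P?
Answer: 81/4 ≈ 20.250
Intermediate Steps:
q(z) = -z (q(z) = 0 - z = -z)
Y = -4 (Y = (2 - 6) + 0 = -4 + 0 = -4)
s(Z, Q) = 3 (s(Z, Q) = -1*(-3) = 3)
a(T) = ¾ (a(T) = ¼ - ⅛*(-4) = ¼ + ½ = ¾)
I(U) = 3*U²/4 (I(U) = (U*(¾))*U = (3*U/4)*U = 3*U²/4)
I(-3)*s(14, 1) = ((¾)*(-3)²)*3 = ((¾)*9)*3 = (27/4)*3 = 81/4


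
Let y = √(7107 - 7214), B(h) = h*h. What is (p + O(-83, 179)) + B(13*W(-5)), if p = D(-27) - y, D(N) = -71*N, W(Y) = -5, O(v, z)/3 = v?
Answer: 5893 - I*√107 ≈ 5893.0 - 10.344*I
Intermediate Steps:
O(v, z) = 3*v
B(h) = h²
y = I*√107 (y = √(-107) = I*√107 ≈ 10.344*I)
p = 1917 - I*√107 (p = -71*(-27) - I*√107 = 1917 - I*√107 ≈ 1917.0 - 10.344*I)
(p + O(-83, 179)) + B(13*W(-5)) = ((1917 - I*√107) + 3*(-83)) + (13*(-5))² = ((1917 - I*√107) - 249) + (-65)² = (1668 - I*√107) + 4225 = 5893 - I*√107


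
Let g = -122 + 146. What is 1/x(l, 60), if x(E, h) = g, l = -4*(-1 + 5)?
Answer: 1/24 ≈ 0.041667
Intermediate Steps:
g = 24
l = -16 (l = -4*4 = -16)
x(E, h) = 24
1/x(l, 60) = 1/24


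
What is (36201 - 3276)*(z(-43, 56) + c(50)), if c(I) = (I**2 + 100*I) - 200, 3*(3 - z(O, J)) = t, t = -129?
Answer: 241867050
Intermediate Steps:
z(O, J) = 46 (z(O, J) = 3 - 1/3*(-129) = 3 + 43 = 46)
c(I) = -200 + I**2 + 100*I
(36201 - 3276)*(z(-43, 56) + c(50)) = (36201 - 3276)*(46 + (-200 + 50**2 + 100*50)) = 32925*(46 + (-200 + 2500 + 5000)) = 32925*(46 + 7300) = 32925*7346 = 241867050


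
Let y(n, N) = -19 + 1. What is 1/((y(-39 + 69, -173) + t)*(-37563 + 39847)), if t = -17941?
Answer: -1/41018356 ≈ -2.4379e-8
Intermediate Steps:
y(n, N) = -18
1/((y(-39 + 69, -173) + t)*(-37563 + 39847)) = 1/((-18 - 17941)*(-37563 + 39847)) = 1/(-17959*2284) = 1/(-41018356) = -1/41018356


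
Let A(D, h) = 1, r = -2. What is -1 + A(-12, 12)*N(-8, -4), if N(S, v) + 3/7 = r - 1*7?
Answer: -73/7 ≈ -10.429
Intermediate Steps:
N(S, v) = -66/7 (N(S, v) = -3/7 + (-2 - 1*7) = -3/7 + (-2 - 7) = -3/7 - 9 = -66/7)
-1 + A(-12, 12)*N(-8, -4) = -1 + 1*(-66/7) = -1 - 66/7 = -73/7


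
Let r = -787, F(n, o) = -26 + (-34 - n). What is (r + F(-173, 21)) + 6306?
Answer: 5632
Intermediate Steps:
F(n, o) = -60 - n
(r + F(-173, 21)) + 6306 = (-787 + (-60 - 1*(-173))) + 6306 = (-787 + (-60 + 173)) + 6306 = (-787 + 113) + 6306 = -674 + 6306 = 5632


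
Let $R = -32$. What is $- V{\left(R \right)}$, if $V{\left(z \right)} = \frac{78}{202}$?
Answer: $- \frac{39}{101} \approx -0.38614$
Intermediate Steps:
$V{\left(z \right)} = \frac{39}{101}$ ($V{\left(z \right)} = 78 \cdot \frac{1}{202} = \frac{39}{101}$)
$- V{\left(R \right)} = \left(-1\right) \frac{39}{101} = - \frac{39}{101}$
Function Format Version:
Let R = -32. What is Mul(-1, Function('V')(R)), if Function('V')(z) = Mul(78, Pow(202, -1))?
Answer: Rational(-39, 101) ≈ -0.38614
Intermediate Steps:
Function('V')(z) = Rational(39, 101) (Function('V')(z) = Mul(78, Rational(1, 202)) = Rational(39, 101))
Mul(-1, Function('V')(R)) = Mul(-1, Rational(39, 101)) = Rational(-39, 101)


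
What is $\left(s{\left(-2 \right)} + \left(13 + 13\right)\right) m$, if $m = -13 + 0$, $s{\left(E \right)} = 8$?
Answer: $-442$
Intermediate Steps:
$m = -13$
$\left(s{\left(-2 \right)} + \left(13 + 13\right)\right) m = \left(8 + \left(13 + 13\right)\right) \left(-13\right) = \left(8 + 26\right) \left(-13\right) = 34 \left(-13\right) = -442$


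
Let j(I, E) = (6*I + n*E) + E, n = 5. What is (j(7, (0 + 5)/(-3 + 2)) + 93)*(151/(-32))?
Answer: -15855/32 ≈ -495.47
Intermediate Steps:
j(I, E) = 6*E + 6*I (j(I, E) = (6*I + 5*E) + E = (5*E + 6*I) + E = 6*E + 6*I)
(j(7, (0 + 5)/(-3 + 2)) + 93)*(151/(-32)) = ((6*((0 + 5)/(-3 + 2)) + 6*7) + 93)*(151/(-32)) = ((6*(5/(-1)) + 42) + 93)*(151*(-1/32)) = ((6*(5*(-1)) + 42) + 93)*(-151/32) = ((6*(-5) + 42) + 93)*(-151/32) = ((-30 + 42) + 93)*(-151/32) = (12 + 93)*(-151/32) = 105*(-151/32) = -15855/32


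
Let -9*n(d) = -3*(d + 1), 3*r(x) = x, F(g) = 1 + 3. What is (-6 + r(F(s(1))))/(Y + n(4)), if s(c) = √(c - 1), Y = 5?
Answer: -7/10 ≈ -0.70000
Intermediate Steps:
s(c) = √(-1 + c)
F(g) = 4
r(x) = x/3
n(d) = ⅓ + d/3 (n(d) = -(-1)*(d + 1)/3 = -(-1)*(1 + d)/3 = -(-3 - 3*d)/9 = ⅓ + d/3)
(-6 + r(F(s(1))))/(Y + n(4)) = (-6 + (⅓)*4)/(5 + (⅓ + (⅓)*4)) = (-6 + 4/3)/(5 + (⅓ + 4/3)) = -14/3/(5 + 5/3) = -14/3/(20/3) = (3/20)*(-14/3) = -7/10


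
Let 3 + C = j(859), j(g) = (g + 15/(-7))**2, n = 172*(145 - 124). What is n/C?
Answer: 176988/35975857 ≈ 0.0049196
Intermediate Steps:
n = 3612 (n = 172*21 = 3612)
j(g) = (-15/7 + g)**2 (j(g) = (g + 15*(-1/7))**2 = (g - 15/7)**2 = (-15/7 + g)**2)
C = 35975857/49 (C = -3 + (-15 + 7*859)**2/49 = -3 + (-15 + 6013)**2/49 = -3 + (1/49)*5998**2 = -3 + (1/49)*35976004 = -3 + 35976004/49 = 35975857/49 ≈ 7.3420e+5)
n/C = 3612/(35975857/49) = 3612*(49/35975857) = 176988/35975857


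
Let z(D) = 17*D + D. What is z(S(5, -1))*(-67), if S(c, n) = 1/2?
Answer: -603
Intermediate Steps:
S(c, n) = ½
z(D) = 18*D
z(S(5, -1))*(-67) = (18*(½))*(-67) = 9*(-67) = -603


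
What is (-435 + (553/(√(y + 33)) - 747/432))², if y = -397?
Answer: 5687652085/29952 + 1656077*I*√91/624 ≈ 1.8989e+5 + 25317.0*I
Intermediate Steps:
(-435 + (553/(√(y + 33)) - 747/432))² = (-435 + (553/(√(-397 + 33)) - 747/432))² = (-435 + (553/(√(-364)) - 747*1/432))² = (-435 + (553/((2*I*√91)) - 83/48))² = (-435 + (553*(-I*√91/182) - 83/48))² = (-435 + (-79*I*√91/26 - 83/48))² = (-435 + (-83/48 - 79*I*√91/26))² = (-20963/48 - 79*I*√91/26)²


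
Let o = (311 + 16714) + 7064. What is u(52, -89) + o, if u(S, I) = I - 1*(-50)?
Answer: 24050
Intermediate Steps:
u(S, I) = 50 + I (u(S, I) = I + 50 = 50 + I)
o = 24089 (o = 17025 + 7064 = 24089)
u(52, -89) + o = (50 - 89) + 24089 = -39 + 24089 = 24050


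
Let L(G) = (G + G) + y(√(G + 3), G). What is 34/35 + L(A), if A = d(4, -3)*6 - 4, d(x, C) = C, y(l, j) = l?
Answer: -1506/35 + I*√19 ≈ -43.029 + 4.3589*I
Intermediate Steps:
A = -22 (A = -3*6 - 4 = -18 - 4 = -22)
L(G) = √(3 + G) + 2*G (L(G) = (G + G) + √(G + 3) = 2*G + √(3 + G) = √(3 + G) + 2*G)
34/35 + L(A) = 34/35 + (√(3 - 22) + 2*(-22)) = (1/35)*34 + (√(-19) - 44) = 34/35 + (I*√19 - 44) = 34/35 + (-44 + I*√19) = -1506/35 + I*√19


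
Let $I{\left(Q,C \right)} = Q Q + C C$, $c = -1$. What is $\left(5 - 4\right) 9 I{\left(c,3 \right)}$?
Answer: $90$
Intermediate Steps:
$I{\left(Q,C \right)} = C^{2} + Q^{2}$ ($I{\left(Q,C \right)} = Q^{2} + C^{2} = C^{2} + Q^{2}$)
$\left(5 - 4\right) 9 I{\left(c,3 \right)} = \left(5 - 4\right) 9 \left(3^{2} + \left(-1\right)^{2}\right) = 1 \cdot 9 \left(9 + 1\right) = 9 \cdot 10 = 90$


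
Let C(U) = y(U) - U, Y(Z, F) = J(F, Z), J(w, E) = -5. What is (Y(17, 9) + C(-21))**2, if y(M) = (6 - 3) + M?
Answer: 4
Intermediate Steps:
Y(Z, F) = -5
y(M) = 3 + M
C(U) = 3 (C(U) = (3 + U) - U = 3)
(Y(17, 9) + C(-21))**2 = (-5 + 3)**2 = (-2)**2 = 4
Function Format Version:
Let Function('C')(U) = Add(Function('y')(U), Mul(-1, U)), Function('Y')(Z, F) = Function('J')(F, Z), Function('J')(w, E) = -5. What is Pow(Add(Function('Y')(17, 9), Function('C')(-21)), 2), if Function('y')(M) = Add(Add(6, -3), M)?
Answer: 4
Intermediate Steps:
Function('Y')(Z, F) = -5
Function('y')(M) = Add(3, M)
Function('C')(U) = 3 (Function('C')(U) = Add(Add(3, U), Mul(-1, U)) = 3)
Pow(Add(Function('Y')(17, 9), Function('C')(-21)), 2) = Pow(Add(-5, 3), 2) = Pow(-2, 2) = 4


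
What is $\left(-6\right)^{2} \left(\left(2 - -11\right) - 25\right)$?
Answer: $-432$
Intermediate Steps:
$\left(-6\right)^{2} \left(\left(2 - -11\right) - 25\right) = 36 \left(\left(2 + 11\right) - 25\right) = 36 \left(13 - 25\right) = 36 \left(-12\right) = -432$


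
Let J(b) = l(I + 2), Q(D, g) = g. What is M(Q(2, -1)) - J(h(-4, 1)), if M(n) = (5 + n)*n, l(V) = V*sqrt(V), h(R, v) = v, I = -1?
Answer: -5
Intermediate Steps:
l(V) = V**(3/2)
J(b) = 1 (J(b) = (-1 + 2)**(3/2) = 1**(3/2) = 1)
M(n) = n*(5 + n)
M(Q(2, -1)) - J(h(-4, 1)) = -(5 - 1) - 1*1 = -1*4 - 1 = -4 - 1 = -5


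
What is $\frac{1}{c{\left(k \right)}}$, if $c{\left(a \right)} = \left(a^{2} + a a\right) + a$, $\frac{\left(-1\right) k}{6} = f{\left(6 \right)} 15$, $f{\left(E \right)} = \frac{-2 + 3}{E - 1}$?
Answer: $\frac{1}{630} \approx 0.0015873$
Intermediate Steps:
$f{\left(E \right)} = \frac{1}{-1 + E}$ ($f{\left(E \right)} = 1 \frac{1}{-1 + E} = \frac{1}{-1 + E}$)
$k = -18$ ($k = - 6 \frac{1}{-1 + 6} \cdot 15 = - 6 \cdot \frac{1}{5} \cdot 15 = \left(-6\right) 3 = -18$)
$c{\left(a \right)} = a + 2 a^{2}$ ($c{\left(a \right)} = \left(a^{2} + a^{2}\right) + a = 2 a^{2} + a = a + 2 a^{2}$)
$\frac{1}{c{\left(k \right)}} = \frac{1}{\left(-18\right) \left(1 + 2 \left(-18\right)\right)} = \frac{1}{\left(-18\right) \left(1 - 36\right)} = \frac{1}{\left(-18\right) \left(-35\right)} = \frac{1}{630}$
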